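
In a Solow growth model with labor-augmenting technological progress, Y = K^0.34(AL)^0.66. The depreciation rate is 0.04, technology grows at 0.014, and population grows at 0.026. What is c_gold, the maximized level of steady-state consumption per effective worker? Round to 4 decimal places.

n + g + δ = 0.026 + 0.014 + 0.04 = 0.08.
Golden rule sets MPK = n+g+δ: 0.34·k^(0.34−1) = 0.08, so k_gold = (0.34/0.08)^(1/0.66) ≈ 8.9558.
y_gold = 8.9558^0.34 ≈ 2.1072.
c_gold = y_gold − (n+g+δ)·k_gold = 2.1072 − 0.08·8.9558 ≈ 1.3908.

c_gold ≈ 1.3908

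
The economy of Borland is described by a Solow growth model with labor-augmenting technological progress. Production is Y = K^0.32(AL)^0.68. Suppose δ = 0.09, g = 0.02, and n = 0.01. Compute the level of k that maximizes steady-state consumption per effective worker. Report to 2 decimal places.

The effective depreciation rate is n + g + δ = 0.01 + 0.02 + 0.09 = 0.12.
At the golden rule the marginal product of capital equals n+g+δ: 0.32·k^(0.32−1) = 0.12. Solving, k_gold = (0.32/0.12)^(1/0.68) ≈ 4.2308.

k_gold ≈ 4.23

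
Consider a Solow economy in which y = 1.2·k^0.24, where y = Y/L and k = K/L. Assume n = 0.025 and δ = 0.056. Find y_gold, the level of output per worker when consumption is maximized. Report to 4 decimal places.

Break-even investment rate: n + δ = 0.025 + 0.056 = 0.081.
Maximizing c = f(k) − (n+δ)·k gives f'(k) = n+δ, i.e. 0.24·1.2·k^(0.24−1) = 0.081, so k_gold = (0.24·1.2/0.081)^(1/0.76) ≈ 5.3074.
Output: y_gold = 1.2·k_gold^0.24 = 1.2·5.3074^0.24 ≈ 1.7912.

y_gold ≈ 1.7912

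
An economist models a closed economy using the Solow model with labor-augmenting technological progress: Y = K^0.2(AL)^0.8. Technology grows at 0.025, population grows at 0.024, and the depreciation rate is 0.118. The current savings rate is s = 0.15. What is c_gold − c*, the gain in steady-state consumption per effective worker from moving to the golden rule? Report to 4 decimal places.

The effective depreciation rate is n + g + δ = 0.024 + 0.025 + 0.118 = 0.167.
Current steady state (s = 0.15): k* = (0.15/0.167)^(1/0.8) ≈ 0.8744, y* = 0.8744^0.2 ≈ 0.9735, c* = (1−0.15)·0.9735 ≈ 0.8275.
Golden rule sets MPK = n+g+δ: 0.2·k^(0.2−1) = 0.167, so k_gold = (0.2/0.167)^(1/0.8) ≈ 1.2528.
y_gold = 1.2528^0.2 ≈ 1.0461, c_gold = y_gold − 0.167·k_gold ≈ 0.8369.
Gain: Δc = 0.8369 − 0.8275 ≈ 0.0094.

Δc ≈ 0.0094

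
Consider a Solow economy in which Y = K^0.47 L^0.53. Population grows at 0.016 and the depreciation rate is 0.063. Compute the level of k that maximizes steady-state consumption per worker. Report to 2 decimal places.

k_gold ≈ 28.92

Break-even investment rate: n + δ = 0.016 + 0.063 = 0.079.
At the golden rule the marginal product of capital equals n+δ: 0.47·k^(0.47−1) = 0.079. Solving, k_gold = (0.47/0.079)^(1/0.53) ≈ 28.9245.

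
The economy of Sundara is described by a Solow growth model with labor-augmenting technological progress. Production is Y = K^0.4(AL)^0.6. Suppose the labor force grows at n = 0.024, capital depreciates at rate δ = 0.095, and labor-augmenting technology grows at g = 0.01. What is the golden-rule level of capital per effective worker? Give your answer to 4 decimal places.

k_gold ≈ 6.5935

The effective depreciation rate is n + g + δ = 0.024 + 0.01 + 0.095 = 0.129.
Setting f'(k) = n+g+δ gives 0.4·k^(0.4−1) = 0.129, hence k_gold = (0.4/0.129)^(1/0.6) ≈ 6.5935.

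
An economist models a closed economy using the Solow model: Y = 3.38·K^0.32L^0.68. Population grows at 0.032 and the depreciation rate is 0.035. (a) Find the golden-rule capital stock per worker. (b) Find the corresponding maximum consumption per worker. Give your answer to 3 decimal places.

(a) k_gold ≈ 59.767; (b) c_gold ≈ 8.509

Capital per worker breaks even when investment replaces (n + δ)·k; here n + δ = 0.067.
Maximizing c = f(k) − (n+δ)·k gives f'(k) = n+δ, i.e. 0.32·3.38·k^(0.32−1) = 0.067, so k_gold = (0.32·3.38/0.067)^(1/0.68) ≈ 59.7666.
y_gold = 3.38·59.7666^0.32 ≈ 12.5136; c_gold = y_gold − 0.067·k_gold ≈ 8.5093.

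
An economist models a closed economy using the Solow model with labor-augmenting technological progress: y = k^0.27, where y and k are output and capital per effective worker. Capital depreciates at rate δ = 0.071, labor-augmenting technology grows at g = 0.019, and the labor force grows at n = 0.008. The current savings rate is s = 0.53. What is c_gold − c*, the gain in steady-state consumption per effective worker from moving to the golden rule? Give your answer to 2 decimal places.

Capital per effective worker breaks even when investment replaces (n + g + δ)·k; here n + g + δ = 0.098.
Current steady state (s = 0.53): k* = (0.53/0.098)^(1/0.73) ≈ 10.0967, y* = 10.0967^0.27 ≈ 1.8669, c* = (1−0.53)·1.8669 ≈ 0.8775.
Maximizing c = f(k) − (n+g+δ)·k gives f'(k) = n+g+δ, i.e. 0.27·k^(0.27−1) = 0.098, so k_gold = (0.27/0.098)^(1/0.73) ≈ 4.0080.
y_gold = 4.0080^0.27 ≈ 1.4548, c_gold = y_gold − 0.098·k_gold ≈ 1.0620.
Gain: Δc = 1.0620 − 0.8775 ≈ 0.1845.

Δc ≈ 0.18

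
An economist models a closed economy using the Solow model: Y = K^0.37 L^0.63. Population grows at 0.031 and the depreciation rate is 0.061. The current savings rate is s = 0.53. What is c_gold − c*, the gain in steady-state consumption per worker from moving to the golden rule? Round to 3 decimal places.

n + δ = 0.031 + 0.061 = 0.092.
Current steady state (s = 0.53): k* = (0.53/0.092)^(1/0.63) ≈ 16.1111, y* = 16.1111^0.37 ≈ 2.7966, c* = (1−0.53)·2.7966 ≈ 1.3144.
Maximizing c = f(k) − (n+δ)·k gives f'(k) = n+δ, i.e. 0.37·k^(0.37−1) = 0.092, so k_gold = (0.37/0.092)^(1/0.63) ≈ 9.1072.
y_gold = 9.1072^0.37 ≈ 2.2645, c_gold = y_gold − 0.092·k_gold ≈ 1.4266.
Gain: Δc = 1.4266 − 1.3144 ≈ 0.1122.

Δc ≈ 0.112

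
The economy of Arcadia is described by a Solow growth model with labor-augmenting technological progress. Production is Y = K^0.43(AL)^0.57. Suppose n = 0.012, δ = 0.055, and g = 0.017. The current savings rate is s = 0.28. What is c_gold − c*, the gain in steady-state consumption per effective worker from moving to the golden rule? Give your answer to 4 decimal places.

Δc ≈ 0.1682

Capital per effective worker breaks even when investment replaces (n + g + δ)·k; here n + g + δ = 0.084.
Current steady state (s = 0.28): k* = (0.28/0.084)^(1/0.57) ≈ 8.2667, y* = 8.2667^0.43 ≈ 2.4800, c* = (1−0.28)·2.4800 ≈ 1.7856.
At the golden rule the marginal product of capital equals n+g+δ: 0.43·k^(0.43−1) = 0.084. Solving, k_gold = (0.43/0.084)^(1/0.57) ≈ 17.5465.
y_gold = 17.5465^0.43 ≈ 3.4277, c_gold = y_gold − 0.084·k_gold ≈ 1.9538.
Gain: Δc = 1.9538 − 1.7856 ≈ 0.1682.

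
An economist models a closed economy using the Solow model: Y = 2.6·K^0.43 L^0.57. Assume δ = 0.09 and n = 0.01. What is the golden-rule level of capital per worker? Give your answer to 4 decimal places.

k_gold ≈ 69.0831

Capital per worker breaks even when investment replaces (n + δ)·k; here n + δ = 0.1.
Maximizing c = f(k) − (n+δ)·k gives f'(k) = n+δ, i.e. 0.43·2.6·k^(0.43−1) = 0.1, so k_gold = (0.43·2.6/0.1)^(1/0.57) ≈ 69.0831.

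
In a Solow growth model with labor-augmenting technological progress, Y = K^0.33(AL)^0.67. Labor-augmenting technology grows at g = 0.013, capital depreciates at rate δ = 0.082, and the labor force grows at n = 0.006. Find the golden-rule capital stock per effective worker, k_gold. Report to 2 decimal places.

k_gold ≈ 5.85

Capital per effective worker breaks even when investment replaces (n + g + δ)·k; here n + g + δ = 0.101.
Setting f'(k) = n+g+δ gives 0.33·k^(0.33−1) = 0.101, hence k_gold = (0.33/0.101)^(1/0.67) ≈ 5.8540.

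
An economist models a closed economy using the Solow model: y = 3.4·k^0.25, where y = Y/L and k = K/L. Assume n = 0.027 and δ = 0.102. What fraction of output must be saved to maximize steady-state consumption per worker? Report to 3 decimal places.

s_gold = 0.250

Capital per worker breaks even when investment replaces (n + δ)·k; here n + δ = 0.129.
At the golden rule MPK = n+δ, and in any Cobb-Douglas steady state s = (n+δ)·k/y = MPK·k/y = capital's share 0.25.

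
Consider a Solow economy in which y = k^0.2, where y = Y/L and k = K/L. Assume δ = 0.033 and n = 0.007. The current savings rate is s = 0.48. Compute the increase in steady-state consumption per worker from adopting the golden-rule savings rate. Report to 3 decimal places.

Δc ≈ 0.228

The effective depreciation rate is n + δ = 0.007 + 0.033 = 0.04.
Current steady state (s = 0.48): k* = (0.48/0.04)^(1/0.8) ≈ 22.3345, y* = 22.3345^0.2 ≈ 1.8612, c* = (1−0.48)·1.8612 ≈ 0.9678.
Maximizing c = f(k) − (n+δ)·k gives f'(k) = n+δ, i.e. 0.2·k^(0.2−1) = 0.04, so k_gold = (0.2/0.04)^(1/0.8) ≈ 7.4767.
y_gold = 7.4767^0.2 ≈ 1.4953, c_gold = y_gold − 0.04·k_gold ≈ 1.1963.
Gain: Δc = 1.1963 − 0.9678 ≈ 0.2284.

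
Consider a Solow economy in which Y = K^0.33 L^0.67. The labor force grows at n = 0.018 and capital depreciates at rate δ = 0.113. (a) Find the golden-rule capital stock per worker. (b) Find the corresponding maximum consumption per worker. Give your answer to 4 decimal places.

(a) k_gold ≈ 3.9707; (b) c_gold ≈ 1.0561

Break-even investment rate: n + δ = 0.018 + 0.113 = 0.131.
Golden rule sets MPK = n+δ: 0.33·k^(0.33−1) = 0.131, so k_gold = (0.33/0.131)^(1/0.67) ≈ 3.9707.
y_gold = 3.9707^0.33 ≈ 1.5763; c_gold = y_gold − 0.131·k_gold ≈ 1.0561.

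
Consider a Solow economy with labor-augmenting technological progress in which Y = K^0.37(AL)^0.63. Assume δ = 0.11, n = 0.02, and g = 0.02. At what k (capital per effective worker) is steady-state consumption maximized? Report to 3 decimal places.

The effective depreciation rate is n + g + δ = 0.02 + 0.02 + 0.11 = 0.15.
At the golden rule the marginal product of capital equals n+g+δ: 0.37·k^(0.37−1) = 0.15. Solving, k_gold = (0.37/0.15)^(1/0.63) ≈ 4.1918.

k_gold ≈ 4.192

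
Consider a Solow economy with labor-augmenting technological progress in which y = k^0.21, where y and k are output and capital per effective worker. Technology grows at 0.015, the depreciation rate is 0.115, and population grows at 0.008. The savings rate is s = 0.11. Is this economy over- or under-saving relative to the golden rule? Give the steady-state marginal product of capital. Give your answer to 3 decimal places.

Capital per effective worker breaks even when investment replaces (n + g + δ)·k; here n + g + δ = 0.138.
Steady-state k*: s·k^0.21 = 0.138·k gives k* = (0.11/0.138)^(1/0.79) ≈ 0.7505.
MPK = 0.21·0.7505^(-0.79) ≈ 0.2635.
MPK > n+g+δ = 0.138, so the economy is dynamically efficient (under-saving).

under-saving; MPK ≈ 0.263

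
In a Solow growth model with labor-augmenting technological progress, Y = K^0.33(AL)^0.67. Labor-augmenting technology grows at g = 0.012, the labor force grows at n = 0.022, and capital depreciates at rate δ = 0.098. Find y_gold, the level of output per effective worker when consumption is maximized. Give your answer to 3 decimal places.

y_gold ≈ 1.570

n + g + δ = 0.022 + 0.012 + 0.098 = 0.132.
Golden rule sets MPK = n+g+δ: 0.33·k^(0.33−1) = 0.132, so k_gold = (0.33/0.132)^(1/0.67) ≈ 3.9259.
Output: y_gold = k_gold^0.33 = 3.9259^0.33 ≈ 1.5704.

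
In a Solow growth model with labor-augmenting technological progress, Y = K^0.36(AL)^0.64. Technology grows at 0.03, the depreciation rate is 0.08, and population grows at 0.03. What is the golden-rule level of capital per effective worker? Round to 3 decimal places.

k_gold ≈ 4.374

The effective depreciation rate is n + g + δ = 0.03 + 0.03 + 0.08 = 0.14.
At the golden rule the marginal product of capital equals n+g+δ: 0.36·k^(0.36−1) = 0.14. Solving, k_gold = (0.36/0.14)^(1/0.64) ≈ 4.3742.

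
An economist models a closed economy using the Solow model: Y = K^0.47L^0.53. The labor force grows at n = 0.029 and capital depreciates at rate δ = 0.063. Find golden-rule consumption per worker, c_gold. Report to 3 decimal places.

The effective depreciation rate is n + δ = 0.029 + 0.063 = 0.092.
At the golden rule the marginal product of capital equals n+δ: 0.47·k^(0.47−1) = 0.092. Solving, k_gold = (0.47/0.092)^(1/0.53) ≈ 21.6987.
y_gold = 21.6987^0.47 ≈ 4.2474.
c_gold = y_gold − (n+δ)·k_gold = 4.2474 − 0.092·21.6987 ≈ 2.2511.

c_gold ≈ 2.251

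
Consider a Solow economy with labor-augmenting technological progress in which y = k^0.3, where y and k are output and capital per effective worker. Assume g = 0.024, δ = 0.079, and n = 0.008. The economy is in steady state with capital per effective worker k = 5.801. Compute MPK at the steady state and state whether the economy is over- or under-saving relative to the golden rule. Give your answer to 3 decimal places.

over-saving; MPK ≈ 0.088

Capital per effective worker breaks even when investment replaces (n + g + δ)·k; here n + g + δ = 0.111.
MPK = 0.3·k^(0.3−1) = 0.3·5.801^(-0.7) ≈ 0.0876.
MPK < 0.111, so the economy is dynamically inefficient (over-saving).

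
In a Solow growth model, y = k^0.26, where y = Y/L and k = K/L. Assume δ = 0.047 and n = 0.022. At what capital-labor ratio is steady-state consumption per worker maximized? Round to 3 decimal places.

k_gold ≈ 6.005

n + δ = 0.022 + 0.047 = 0.069.
Maximizing c = f(k) − (n+δ)·k gives f'(k) = n+δ, i.e. 0.26·k^(0.26−1) = 0.069, so k_gold = (0.26/0.069)^(1/0.74) ≈ 6.0055.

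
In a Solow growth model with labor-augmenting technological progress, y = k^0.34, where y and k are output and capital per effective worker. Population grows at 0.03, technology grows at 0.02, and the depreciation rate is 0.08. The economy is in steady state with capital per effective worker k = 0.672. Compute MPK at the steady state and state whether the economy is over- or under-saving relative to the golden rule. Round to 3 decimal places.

Capital per effective worker breaks even when investment replaces (n + g + δ)·k; here n + g + δ = 0.13.
MPK = 0.34·k^(0.34−1) = 0.34·0.672^(-0.66) ≈ 0.4420.
MPK > 0.13, so the economy is dynamically efficient (under-saving).

under-saving; MPK ≈ 0.442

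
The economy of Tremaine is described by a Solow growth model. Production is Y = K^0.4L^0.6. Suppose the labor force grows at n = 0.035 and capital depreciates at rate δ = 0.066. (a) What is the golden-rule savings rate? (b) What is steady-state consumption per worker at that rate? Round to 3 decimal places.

Break-even investment rate: n + δ = 0.035 + 0.066 = 0.101.
For Cobb-Douglas, s_gold equals capital's share: s_gold = 0.4.
Golden rule sets MPK = n+δ: 0.4·k^(0.4−1) = 0.101, so k_gold = (0.4/0.101)^(1/0.6) ≈ 9.9136.
y_gold = 9.9136^0.4 ≈ 2.5032; c_gold = (1−0.4)·y_gold ≈ 1.5019.

(a) s_gold = 0.400; (b) c_gold ≈ 1.502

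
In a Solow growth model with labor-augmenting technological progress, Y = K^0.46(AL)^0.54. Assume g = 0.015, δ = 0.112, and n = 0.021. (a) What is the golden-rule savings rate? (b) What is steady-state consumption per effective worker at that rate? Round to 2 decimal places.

(a) s_gold = 0.46; (b) c_gold ≈ 1.42

n + g + δ = 0.021 + 0.015 + 0.112 = 0.148.
For Cobb-Douglas, s_gold equals capital's share: s_gold = 0.46.
Golden rule sets MPK = n+g+δ: 0.46·k^(0.46−1) = 0.148, so k_gold = (0.46/0.148)^(1/0.54) ≈ 8.1664.
y_gold = 8.1664^0.46 ≈ 2.6274; c_gold = (1−0.46)·y_gold ≈ 1.4188.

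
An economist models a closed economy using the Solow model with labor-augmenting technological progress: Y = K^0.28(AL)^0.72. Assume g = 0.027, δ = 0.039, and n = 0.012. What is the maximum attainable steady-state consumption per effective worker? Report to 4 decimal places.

Break-even investment rate: n + g + δ = 0.012 + 0.027 + 0.039 = 0.078.
Setting f'(k) = n+g+δ gives 0.28·k^(0.28−1) = 0.078, hence k_gold = (0.28/0.078)^(1/0.72) ≈ 5.9009.
y_gold = 5.9009^0.28 ≈ 1.6438.
c_gold = y_gold − (n+g+δ)·k_gold = 1.6438 − 0.078·5.9009 ≈ 1.1836.

c_gold ≈ 1.1836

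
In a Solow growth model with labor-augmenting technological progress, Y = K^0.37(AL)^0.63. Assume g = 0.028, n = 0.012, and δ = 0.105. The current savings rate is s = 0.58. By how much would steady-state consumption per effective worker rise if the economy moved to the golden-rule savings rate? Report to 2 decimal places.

The effective depreciation rate is n + g + δ = 0.012 + 0.028 + 0.105 = 0.145.
Current steady state (s = 0.58): k* = (0.58/0.145)^(1/0.63) ≈ 9.0292, y* = 9.0292^0.37 ≈ 2.2573, c* = (1−0.58)·2.2573 ≈ 0.9481.
Maximizing c = f(k) − (n+g+δ)·k gives f'(k) = n+g+δ, i.e. 0.37·k^(0.37−1) = 0.145, so k_gold = (0.37/0.145)^(1/0.63) ≈ 4.4235.
y_gold = 4.4235^0.37 ≈ 1.7335, c_gold = y_gold − 0.145·k_gold ≈ 1.0921.
Gain: Δc = 1.0921 − 0.9481 ≈ 0.1441.

Δc ≈ 0.14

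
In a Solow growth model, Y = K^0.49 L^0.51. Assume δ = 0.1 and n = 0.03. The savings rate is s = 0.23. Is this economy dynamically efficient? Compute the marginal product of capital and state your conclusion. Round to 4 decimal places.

dynamically efficient; MPK ≈ 0.2770

Break-even investment rate: n + δ = 0.03 + 0.1 = 0.13.
Steady-state k*: s·k^0.49 = 0.13·k gives k* = (0.23/0.13)^(1/0.51) ≈ 3.0609.
MPK = 0.49·3.0609^(-0.51) ≈ 0.2770.
MPK > n+δ = 0.13, so the economy is dynamically efficient (under-saving).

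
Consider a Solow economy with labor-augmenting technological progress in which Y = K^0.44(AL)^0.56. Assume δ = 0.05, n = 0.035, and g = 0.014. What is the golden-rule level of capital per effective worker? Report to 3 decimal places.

Capital per effective worker breaks even when investment replaces (n + g + δ)·k; here n + g + δ = 0.099.
At the golden rule the marginal product of capital equals n+g+δ: 0.44·k^(0.44−1) = 0.099. Solving, k_gold = (0.44/0.099)^(1/0.56) ≈ 14.3488.

k_gold ≈ 14.349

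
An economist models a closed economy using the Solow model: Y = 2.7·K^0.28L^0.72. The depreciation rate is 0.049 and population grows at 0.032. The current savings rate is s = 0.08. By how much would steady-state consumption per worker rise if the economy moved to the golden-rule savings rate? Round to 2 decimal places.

n + δ = 0.032 + 0.049 = 0.081.
Current steady state (s = 0.08): k* = (0.08·2.7/0.081)^(1/0.72) ≈ 3.9050, y* = 2.7·3.9050^0.28 ≈ 3.9538, c* = (1−0.08)·3.9538 ≈ 3.6375.
Maximizing c = f(k) − (n+δ)·k gives f'(k) = n+δ, i.e. 0.28·2.7·k^(0.28−1) = 0.081, so k_gold = (0.28·2.7/0.081)^(1/0.72) ≈ 22.2471.
y_gold = 2.7·22.2471^0.28 ≈ 6.4358, c_gold = y_gold − 0.081·k_gold ≈ 4.6338.
Gain: Δc = 4.6338 − 3.6375 ≈ 0.9962.

Δc ≈ 1.00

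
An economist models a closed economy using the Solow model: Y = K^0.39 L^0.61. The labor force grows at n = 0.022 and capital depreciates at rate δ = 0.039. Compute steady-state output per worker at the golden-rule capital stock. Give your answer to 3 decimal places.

y_gold ≈ 3.274

Break-even investment rate: n + δ = 0.022 + 0.039 = 0.061.
Maximizing c = f(k) − (n+δ)·k gives f'(k) = n+δ, i.e. 0.39·k^(0.39−1) = 0.061, so k_gold = (0.39/0.061)^(1/0.61) ≈ 20.9352.
Output: y_gold = k_gold^0.39 = 20.9352^0.39 ≈ 3.2745.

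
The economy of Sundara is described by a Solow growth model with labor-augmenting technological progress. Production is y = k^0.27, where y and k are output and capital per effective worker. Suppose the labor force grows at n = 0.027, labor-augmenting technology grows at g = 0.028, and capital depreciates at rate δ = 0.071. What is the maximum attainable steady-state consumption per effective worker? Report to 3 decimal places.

c_gold ≈ 0.968

Capital per effective worker breaks even when investment replaces (n + g + δ)·k; here n + g + δ = 0.126.
At the golden rule the marginal product of capital equals n+g+δ: 0.27·k^(0.27−1) = 0.126. Solving, k_gold = (0.27/0.126)^(1/0.73) ≈ 2.8406.
y_gold = 2.8406^0.27 ≈ 1.3256.
c_gold = y_gold − (n+g+δ)·k_gold = 1.3256 − 0.126·2.8406 ≈ 0.9677.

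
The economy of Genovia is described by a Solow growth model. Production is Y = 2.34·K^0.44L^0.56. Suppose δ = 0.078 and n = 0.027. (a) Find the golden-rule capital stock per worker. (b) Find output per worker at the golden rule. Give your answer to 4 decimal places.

Capital per worker breaks even when investment replaces (n + δ)·k; here n + δ = 0.105.
Setting f'(k) = n+δ gives 0.44·2.34·k^(0.44−1) = 0.105, hence k_gold = (0.44·2.34/0.105)^(1/0.56) ≈ 58.9520.
y_gold = 2.34·58.9520^0.44 ≈ 14.0681.

(a) k_gold ≈ 58.9520; (b) y_gold ≈ 14.0681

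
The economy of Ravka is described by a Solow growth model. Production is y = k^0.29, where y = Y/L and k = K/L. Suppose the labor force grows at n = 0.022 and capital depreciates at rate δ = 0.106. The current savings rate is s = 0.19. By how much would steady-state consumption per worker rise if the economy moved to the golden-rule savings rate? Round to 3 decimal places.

Δc ≈ 0.040

The effective depreciation rate is n + δ = 0.022 + 0.106 = 0.128.
Current steady state (s = 0.19): k* = (0.19/0.128)^(1/0.71) ≈ 1.7443, y* = 1.7443^0.29 ≈ 1.1751, c* = (1−0.19)·1.1751 ≈ 0.9518.
Golden rule sets MPK = n+δ: 0.29·k^(0.29−1) = 0.128, so k_gold = (0.29/0.128)^(1/0.71) ≈ 3.1642.
y_gold = 3.1642^0.29 ≈ 1.3966, c_gold = y_gold − 0.128·k_gold ≈ 0.9916.
Gain: Δc = 0.9916 − 0.9518 ≈ 0.0398.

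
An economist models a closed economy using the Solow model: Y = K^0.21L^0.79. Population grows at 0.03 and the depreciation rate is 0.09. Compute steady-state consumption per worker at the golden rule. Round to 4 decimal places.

Capital per worker breaks even when investment replaces (n + δ)·k; here n + δ = 0.12.
Golden rule sets MPK = n+δ: 0.21·k^(0.21−1) = 0.12, so k_gold = (0.21/0.12)^(1/0.79) ≈ 2.0307.
y_gold = 2.0307^0.21 ≈ 1.1604.
c_gold = y_gold − (n+δ)·k_gold = 1.1604 − 0.12·2.0307 ≈ 0.9167.

c_gold ≈ 0.9167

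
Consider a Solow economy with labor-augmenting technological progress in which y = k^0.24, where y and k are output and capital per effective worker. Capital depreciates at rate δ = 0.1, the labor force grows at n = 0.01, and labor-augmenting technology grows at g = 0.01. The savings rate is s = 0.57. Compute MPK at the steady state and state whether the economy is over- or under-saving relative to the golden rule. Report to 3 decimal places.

Break-even investment rate: n + g + δ = 0.01 + 0.01 + 0.1 = 0.12.
Steady-state k*: s·k^0.24 = 0.12·k gives k* = (0.57/0.12)^(1/0.76) ≈ 7.7694.
MPK = 0.24·7.7694^(-0.76) ≈ 0.0505.
MPK < n+g+δ = 0.12, so the economy is dynamically inefficient (over-saving).

over-saving; MPK ≈ 0.051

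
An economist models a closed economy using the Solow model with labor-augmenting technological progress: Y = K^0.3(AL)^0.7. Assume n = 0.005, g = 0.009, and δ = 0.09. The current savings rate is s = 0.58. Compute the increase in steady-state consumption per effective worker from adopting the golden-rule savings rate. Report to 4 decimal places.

Δc ≈ 0.2250

Break-even investment rate: n + g + δ = 0.005 + 0.009 + 0.09 = 0.104.
Current steady state (s = 0.58): k* = (0.58/0.104)^(1/0.7) ≈ 11.6487, y* = 11.6487^0.3 ≈ 2.0887, c* = (1−0.58)·2.0887 ≈ 0.8773.
Maximizing c = f(k) − (n+g+δ)·k gives f'(k) = n+g+δ, i.e. 0.3·k^(0.3−1) = 0.104, so k_gold = (0.3/0.104)^(1/0.7) ≈ 4.5422.
y_gold = 4.5422^0.3 ≈ 1.5746, c_gold = y_gold − 0.104·k_gold ≈ 1.1022.
Gain: Δc = 1.1022 − 0.8773 ≈ 0.2250.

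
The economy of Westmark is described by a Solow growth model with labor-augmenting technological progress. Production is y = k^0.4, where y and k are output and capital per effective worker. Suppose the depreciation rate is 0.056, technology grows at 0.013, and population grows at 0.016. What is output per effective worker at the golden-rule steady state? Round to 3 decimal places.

y_gold ≈ 2.808

The effective depreciation rate is n + g + δ = 0.016 + 0.013 + 0.056 = 0.085.
Setting f'(k) = n+g+δ gives 0.4·k^(0.4−1) = 0.085, hence k_gold = (0.4/0.085)^(1/0.6) ≈ 13.2150.
Output: y_gold = k_gold^0.4 = 13.2150^0.4 ≈ 2.8082.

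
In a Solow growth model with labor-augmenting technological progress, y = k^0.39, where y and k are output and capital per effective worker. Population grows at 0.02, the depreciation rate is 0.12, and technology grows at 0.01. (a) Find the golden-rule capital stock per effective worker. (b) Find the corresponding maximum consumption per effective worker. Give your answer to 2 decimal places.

The effective depreciation rate is n + g + δ = 0.02 + 0.01 + 0.12 = 0.15.
Setting f'(k) = n+g+δ gives 0.39·k^(0.39−1) = 0.15, hence k_gold = (0.39/0.15)^(1/0.61) ≈ 4.7894.
y_gold = 4.7894^0.39 ≈ 1.8421; c_gold = y_gold − 0.15·k_gold ≈ 1.1237.

(a) k_gold ≈ 4.79; (b) c_gold ≈ 1.12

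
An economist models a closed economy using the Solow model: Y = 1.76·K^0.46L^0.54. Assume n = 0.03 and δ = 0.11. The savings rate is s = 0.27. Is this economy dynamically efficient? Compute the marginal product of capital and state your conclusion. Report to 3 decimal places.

The effective depreciation rate is n + δ = 0.03 + 0.11 = 0.14.
Steady-state k*: s·A·k^0.46 = 0.14·k gives k* = (0.27·1.76/0.14)^(1/0.54) ≈ 9.6132.
MPK = 0.46·1.76·9.6132^(-0.54) ≈ 0.2385.
MPK > n+δ = 0.14, so the economy is dynamically efficient (under-saving).

dynamically efficient; MPK ≈ 0.239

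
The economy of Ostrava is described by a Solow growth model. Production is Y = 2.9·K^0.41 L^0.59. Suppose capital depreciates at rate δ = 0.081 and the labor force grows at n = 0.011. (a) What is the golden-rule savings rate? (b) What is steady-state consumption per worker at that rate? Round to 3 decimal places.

n + δ = 0.011 + 0.081 = 0.092.
For Cobb-Douglas, s_gold equals capital's share: s_gold = 0.41.
At the golden rule the marginal product of capital equals n+δ: 0.41·2.9·k^(0.41−1) = 0.092. Solving, k_gold = (0.41·2.9/0.092)^(1/0.59) ≈ 76.5101.
y_gold = 2.9·76.5101^0.41 ≈ 17.1681; c_gold = (1−0.41)·y_gold ≈ 10.1292.

(a) s_gold = 0.410; (b) c_gold ≈ 10.129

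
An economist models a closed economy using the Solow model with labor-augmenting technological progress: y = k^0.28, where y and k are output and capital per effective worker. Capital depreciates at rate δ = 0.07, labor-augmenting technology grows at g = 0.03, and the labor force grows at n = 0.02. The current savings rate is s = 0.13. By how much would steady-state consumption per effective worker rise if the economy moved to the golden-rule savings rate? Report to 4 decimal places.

n + g + δ = 0.02 + 0.03 + 0.07 = 0.12.
Current steady state (s = 0.13): k* = (0.13/0.12)^(1/0.72) ≈ 1.1176, y* = 1.1176^0.28 ≈ 1.0316, c* = (1−0.13)·1.0316 ≈ 0.8975.
Maximizing c = f(k) − (n+g+δ)·k gives f'(k) = n+g+δ, i.e. 0.28·k^(0.28−1) = 0.12, so k_gold = (0.28/0.12)^(1/0.72) ≈ 3.2440.
y_gold = 3.2440^0.28 ≈ 1.3903, c_gold = y_gold − 0.12·k_gold ≈ 1.0010.
Gain: Δc = 1.0010 − 0.8975 ≈ 0.1035.

Δc ≈ 0.1035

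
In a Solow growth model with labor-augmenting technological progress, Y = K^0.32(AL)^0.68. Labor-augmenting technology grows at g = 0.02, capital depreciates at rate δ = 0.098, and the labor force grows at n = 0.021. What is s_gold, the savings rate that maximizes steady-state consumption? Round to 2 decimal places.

Break-even investment rate: n + g + δ = 0.021 + 0.02 + 0.098 = 0.139.
At the golden rule MPK = n+g+δ, and in any Cobb-Douglas steady state s = (n+g+δ)·k/y = MPK·k/y = capital's share 0.32.

s_gold = 0.32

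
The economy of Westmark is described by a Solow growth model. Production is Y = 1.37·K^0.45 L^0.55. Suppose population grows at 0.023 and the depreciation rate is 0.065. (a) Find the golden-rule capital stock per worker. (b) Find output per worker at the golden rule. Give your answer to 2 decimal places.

n + δ = 0.023 + 0.065 = 0.088.
Maximizing c = f(k) − (n+δ)·k gives f'(k) = n+δ, i.e. 0.45·1.37·k^(0.45−1) = 0.088, so k_gold = (0.45·1.37/0.088)^(1/0.55) ≈ 34.4495.
y_gold = 1.37·34.4495^0.45 ≈ 6.7368.

(a) k_gold ≈ 34.45; (b) y_gold ≈ 6.74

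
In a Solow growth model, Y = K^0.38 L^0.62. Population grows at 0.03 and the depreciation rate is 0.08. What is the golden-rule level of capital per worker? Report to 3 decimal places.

k_gold ≈ 7.385

n + δ = 0.03 + 0.08 = 0.11.
At the golden rule the marginal product of capital equals n+δ: 0.38·k^(0.38−1) = 0.11. Solving, k_gold = (0.38/0.11)^(1/0.62) ≈ 7.3854.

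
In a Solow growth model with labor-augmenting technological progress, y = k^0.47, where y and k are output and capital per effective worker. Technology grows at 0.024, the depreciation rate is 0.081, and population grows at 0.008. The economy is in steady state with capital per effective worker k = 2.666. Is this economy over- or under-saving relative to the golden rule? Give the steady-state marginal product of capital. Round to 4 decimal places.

Capital per effective worker breaks even when investment replaces (n + g + δ)·k; here n + g + δ = 0.113.
MPK = 0.47·k^(0.47−1) = 0.47·2.666^(-0.53) ≈ 0.2795.
MPK > 0.113, so the economy is dynamically efficient (under-saving).

under-saving; MPK ≈ 0.2795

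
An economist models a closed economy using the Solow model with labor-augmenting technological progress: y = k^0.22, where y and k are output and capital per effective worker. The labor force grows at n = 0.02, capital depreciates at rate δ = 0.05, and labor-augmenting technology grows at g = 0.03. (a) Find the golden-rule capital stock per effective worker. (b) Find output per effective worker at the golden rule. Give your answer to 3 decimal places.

n + g + δ = 0.02 + 0.03 + 0.05 = 0.1.
Golden rule sets MPK = n+g+δ: 0.22·k^(0.22−1) = 0.1, so k_gold = (0.22/0.1)^(1/0.78) ≈ 2.7479.
y_gold = 2.7479^0.22 ≈ 1.2491.

(a) k_gold ≈ 2.748; (b) y_gold ≈ 1.249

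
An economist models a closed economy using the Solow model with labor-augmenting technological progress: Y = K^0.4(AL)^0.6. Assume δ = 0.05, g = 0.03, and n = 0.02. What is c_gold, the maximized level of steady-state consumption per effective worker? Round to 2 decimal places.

The effective depreciation rate is n + g + δ = 0.02 + 0.03 + 0.05 = 0.1.
Golden rule sets MPK = n+g+δ: 0.4·k^(0.4−1) = 0.1, so k_gold = (0.4/0.1)^(1/0.6) ≈ 10.0794.
y_gold = 10.0794^0.4 ≈ 2.5198.
c_gold = y_gold − (n+g+δ)·k_gold = 2.5198 − 0.1·10.0794 ≈ 1.5119.

c_gold ≈ 1.51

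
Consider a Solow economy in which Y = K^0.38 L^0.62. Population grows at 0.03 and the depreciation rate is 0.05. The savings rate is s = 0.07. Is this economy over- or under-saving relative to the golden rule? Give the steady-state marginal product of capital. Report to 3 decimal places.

under-saving; MPK ≈ 0.434

Break-even investment rate: n + δ = 0.03 + 0.05 = 0.08.
Steady-state k*: s·k^0.38 = 0.08·k gives k* = (0.07/0.08)^(1/0.62) ≈ 0.8062.
MPK = 0.38·0.8062^(-0.62) ≈ 0.4343.
MPK > n+δ = 0.08, so the economy is dynamically efficient (under-saving).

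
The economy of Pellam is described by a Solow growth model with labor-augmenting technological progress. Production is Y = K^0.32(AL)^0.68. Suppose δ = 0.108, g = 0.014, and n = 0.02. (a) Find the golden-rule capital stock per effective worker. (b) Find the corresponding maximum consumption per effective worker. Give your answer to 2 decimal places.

n + g + δ = 0.02 + 0.014 + 0.108 = 0.142.
At the golden rule the marginal product of capital equals n+g+δ: 0.32·k^(0.32−1) = 0.142. Solving, k_gold = (0.32/0.142)^(1/0.68) ≈ 3.3030.
y_gold = 3.3030^0.32 ≈ 1.4657; c_gold = y_gold − 0.142·k_gold ≈ 0.9967.

(a) k_gold ≈ 3.30; (b) c_gold ≈ 1.00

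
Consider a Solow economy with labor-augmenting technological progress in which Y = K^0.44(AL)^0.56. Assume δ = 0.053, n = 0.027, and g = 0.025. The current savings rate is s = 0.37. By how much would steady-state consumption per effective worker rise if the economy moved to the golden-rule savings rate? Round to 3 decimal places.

Δc ≈ 0.031

Break-even investment rate: n + g + δ = 0.027 + 0.025 + 0.053 = 0.105.
Current steady state (s = 0.37): k* = (0.37/0.105)^(1/0.56) ≈ 9.4800, y* = 9.4800^0.44 ≈ 2.6903, c* = (1−0.37)·2.6903 ≈ 1.6949.
Maximizing c = f(k) − (n+g+δ)·k gives f'(k) = n+g+δ, i.e. 0.44·k^(0.44−1) = 0.105, so k_gold = (0.44/0.105)^(1/0.56) ≈ 12.9177.
y_gold = 12.9177^0.44 ≈ 3.0826, c_gold = y_gold − 0.105·k_gold ≈ 1.7263.
Gain: Δc = 1.7263 − 1.6949 ≈ 0.0314.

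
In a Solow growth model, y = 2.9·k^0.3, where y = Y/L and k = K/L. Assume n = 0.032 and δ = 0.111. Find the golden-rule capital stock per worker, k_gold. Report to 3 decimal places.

k_gold ≈ 13.191

Break-even investment rate: n + δ = 0.032 + 0.111 = 0.143.
Maximizing c = f(k) − (n+δ)·k gives f'(k) = n+δ, i.e. 0.3·2.9·k^(0.3−1) = 0.143, so k_gold = (0.3·2.9/0.143)^(1/0.7) ≈ 13.1905.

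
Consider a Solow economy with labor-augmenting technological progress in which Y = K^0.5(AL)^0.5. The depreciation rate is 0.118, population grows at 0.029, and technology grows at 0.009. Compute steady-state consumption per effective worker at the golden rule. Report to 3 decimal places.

c_gold ≈ 1.603

n + g + δ = 0.029 + 0.009 + 0.118 = 0.156.
Setting f'(k) = n+g+δ gives 0.5·k^(0.5−1) = 0.156, hence k_gold = (0.5/0.156)^(1/0.5) ≈ 10.2728.
y_gold = 10.2728^0.5 ≈ 3.2051.
c_gold = y_gold − (n+g+δ)·k_gold = 3.2051 − 0.156·10.2728 ≈ 1.6026.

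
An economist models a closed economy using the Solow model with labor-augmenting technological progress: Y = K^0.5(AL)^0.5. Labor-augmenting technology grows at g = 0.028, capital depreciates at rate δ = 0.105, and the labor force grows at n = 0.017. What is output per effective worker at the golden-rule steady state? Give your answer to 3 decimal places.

y_gold ≈ 3.333

The effective depreciation rate is n + g + δ = 0.017 + 0.028 + 0.105 = 0.15.
Golden rule sets MPK = n+g+δ: 0.5·k^(0.5−1) = 0.15, so k_gold = (0.5/0.15)^(1/0.5) ≈ 11.1111.
Output: y_gold = k_gold^0.5 = 11.1111^0.5 ≈ 3.3333.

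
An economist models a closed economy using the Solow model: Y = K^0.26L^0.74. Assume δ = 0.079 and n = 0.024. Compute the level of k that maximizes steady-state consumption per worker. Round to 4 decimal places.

The effective depreciation rate is n + δ = 0.024 + 0.079 = 0.103.
At the golden rule the marginal product of capital equals n+δ: 0.26·k^(0.26−1) = 0.103. Solving, k_gold = (0.26/0.103)^(1/0.74) ≈ 3.4948.

k_gold ≈ 3.4948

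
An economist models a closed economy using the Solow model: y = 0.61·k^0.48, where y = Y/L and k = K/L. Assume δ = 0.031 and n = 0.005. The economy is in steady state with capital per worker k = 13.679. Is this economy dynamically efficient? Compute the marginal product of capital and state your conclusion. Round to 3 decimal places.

dynamically efficient; MPK ≈ 0.075

n + δ = 0.005 + 0.031 = 0.036.
MPK = 0.48·0.61·k^(0.48−1) = 0.48·0.61·13.679^(-0.52) ≈ 0.0751.
MPK > 0.036, so the economy is dynamically efficient (under-saving).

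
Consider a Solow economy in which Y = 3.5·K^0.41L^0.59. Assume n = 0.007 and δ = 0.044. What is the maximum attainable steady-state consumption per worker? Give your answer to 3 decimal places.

Capital per worker breaks even when investment replaces (n + δ)·k; here n + δ = 0.051.
Golden rule sets MPK = n+δ: 0.41·3.5·k^(0.41−1) = 0.051, so k_gold = (0.41·3.5/0.051)^(1/0.59) ≈ 286.0288.
y_gold = 3.5·286.0288^0.41 ≈ 35.5792.
c_gold = y_gold − (n+δ)·k_gold = 35.5792 − 0.051·286.0288 ≈ 20.9917.

c_gold ≈ 20.992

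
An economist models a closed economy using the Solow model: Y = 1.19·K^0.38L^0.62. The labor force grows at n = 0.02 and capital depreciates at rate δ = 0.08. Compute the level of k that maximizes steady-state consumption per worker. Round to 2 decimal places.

k_gold ≈ 11.40

The effective depreciation rate is n + δ = 0.02 + 0.08 = 0.1.
Setting f'(k) = n+δ gives 0.38·1.19·k^(0.38−1) = 0.1, hence k_gold = (0.38·1.19/0.1)^(1/0.62) ≈ 11.4021.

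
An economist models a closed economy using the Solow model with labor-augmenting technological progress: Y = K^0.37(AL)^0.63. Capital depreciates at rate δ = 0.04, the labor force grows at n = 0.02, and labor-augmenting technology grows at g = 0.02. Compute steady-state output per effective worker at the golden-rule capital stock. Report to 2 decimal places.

y_gold ≈ 2.46

n + g + δ = 0.02 + 0.02 + 0.04 = 0.08.
Setting f'(k) = n+g+δ gives 0.37·k^(0.37−1) = 0.08, hence k_gold = (0.37/0.08)^(1/0.63) ≈ 11.3693.
Output: y_gold = k_gold^0.37 = 11.3693^0.37 ≈ 2.4582.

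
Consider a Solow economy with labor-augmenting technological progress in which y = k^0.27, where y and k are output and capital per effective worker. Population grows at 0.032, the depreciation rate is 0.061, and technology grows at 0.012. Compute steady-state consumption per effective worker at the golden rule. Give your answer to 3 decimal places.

n + g + δ = 0.032 + 0.012 + 0.061 = 0.105.
Setting f'(k) = n+g+δ gives 0.27·k^(0.27−1) = 0.105, hence k_gold = (0.27/0.105)^(1/0.73) ≈ 3.6466.
y_gold = 3.6466^0.27 ≈ 1.4181.
c_gold = y_gold − (n+g+δ)·k_gold = 1.4181 − 0.105·3.6466 ≈ 1.0352.

c_gold ≈ 1.035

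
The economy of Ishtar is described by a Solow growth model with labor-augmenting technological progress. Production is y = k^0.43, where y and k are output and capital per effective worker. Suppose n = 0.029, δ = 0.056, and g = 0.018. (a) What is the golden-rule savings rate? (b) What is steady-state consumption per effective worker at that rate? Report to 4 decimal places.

(a) s_gold = 0.4300; (b) c_gold ≈ 1.6752

Break-even investment rate: n + g + δ = 0.029 + 0.018 + 0.056 = 0.103.
For Cobb-Douglas, s_gold equals capital's share: s_gold = 0.43.
Golden rule sets MPK = n+g+δ: 0.43·k^(0.43−1) = 0.103, so k_gold = (0.43/0.103)^(1/0.57) ≈ 12.2695.
y_gold = 12.2695^0.43 ≈ 2.9390; c_gold = (1−0.43)·y_gold ≈ 1.6752.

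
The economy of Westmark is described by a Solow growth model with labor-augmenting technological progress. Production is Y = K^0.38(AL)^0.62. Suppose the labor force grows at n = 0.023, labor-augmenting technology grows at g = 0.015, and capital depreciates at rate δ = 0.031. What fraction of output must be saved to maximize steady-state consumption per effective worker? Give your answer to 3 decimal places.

s_gold = 0.380

Capital per effective worker breaks even when investment replaces (n + g + δ)·k; here n + g + δ = 0.069.
At the golden rule MPK = n+g+δ, and in any Cobb-Douglas steady state s = (n+g+δ)·k/y = MPK·k/y = capital's share 0.38.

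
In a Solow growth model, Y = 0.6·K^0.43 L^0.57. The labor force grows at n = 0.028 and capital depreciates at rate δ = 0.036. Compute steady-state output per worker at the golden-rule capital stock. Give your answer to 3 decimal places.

y_gold ≈ 1.717

The effective depreciation rate is n + δ = 0.028 + 0.036 = 0.064.
Golden rule sets MPK = n+δ: 0.43·0.6·k^(0.43−1) = 0.064, so k_gold = (0.43·0.6/0.064)^(1/0.57) ≈ 11.5392.
Output: y_gold = 0.6·k_gold^0.43 = 0.6·11.5392^0.43 ≈ 1.7175.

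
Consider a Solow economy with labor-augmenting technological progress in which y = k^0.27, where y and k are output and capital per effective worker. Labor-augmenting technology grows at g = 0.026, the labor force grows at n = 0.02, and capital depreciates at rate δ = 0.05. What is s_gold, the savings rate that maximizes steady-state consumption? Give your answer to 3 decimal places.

Capital per effective worker breaks even when investment replaces (n + g + δ)·k; here n + g + δ = 0.096.
At the golden rule MPK = n+g+δ, and in any Cobb-Douglas steady state s = (n+g+δ)·k/y = MPK·k/y = capital's share 0.27.

s_gold = 0.270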